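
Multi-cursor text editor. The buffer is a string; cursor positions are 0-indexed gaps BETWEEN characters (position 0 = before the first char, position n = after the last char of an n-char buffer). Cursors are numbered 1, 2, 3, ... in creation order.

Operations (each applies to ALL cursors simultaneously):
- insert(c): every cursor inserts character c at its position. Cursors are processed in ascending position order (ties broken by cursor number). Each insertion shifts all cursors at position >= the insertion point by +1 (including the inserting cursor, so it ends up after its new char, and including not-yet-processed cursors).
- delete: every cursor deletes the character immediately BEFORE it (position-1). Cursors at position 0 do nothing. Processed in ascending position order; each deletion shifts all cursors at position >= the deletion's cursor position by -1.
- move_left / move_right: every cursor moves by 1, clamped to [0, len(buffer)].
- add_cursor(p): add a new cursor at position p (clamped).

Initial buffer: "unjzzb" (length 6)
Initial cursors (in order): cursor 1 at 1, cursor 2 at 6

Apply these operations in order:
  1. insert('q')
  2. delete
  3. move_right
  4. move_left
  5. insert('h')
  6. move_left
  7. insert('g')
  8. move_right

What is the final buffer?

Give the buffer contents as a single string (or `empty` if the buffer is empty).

After op 1 (insert('q')): buffer="uqnjzzbq" (len 8), cursors c1@2 c2@8, authorship .1.....2
After op 2 (delete): buffer="unjzzb" (len 6), cursors c1@1 c2@6, authorship ......
After op 3 (move_right): buffer="unjzzb" (len 6), cursors c1@2 c2@6, authorship ......
After op 4 (move_left): buffer="unjzzb" (len 6), cursors c1@1 c2@5, authorship ......
After op 5 (insert('h')): buffer="uhnjzzhb" (len 8), cursors c1@2 c2@7, authorship .1....2.
After op 6 (move_left): buffer="uhnjzzhb" (len 8), cursors c1@1 c2@6, authorship .1....2.
After op 7 (insert('g')): buffer="ughnjzzghb" (len 10), cursors c1@2 c2@8, authorship .11....22.
After op 8 (move_right): buffer="ughnjzzghb" (len 10), cursors c1@3 c2@9, authorship .11....22.

Answer: ughnjzzghb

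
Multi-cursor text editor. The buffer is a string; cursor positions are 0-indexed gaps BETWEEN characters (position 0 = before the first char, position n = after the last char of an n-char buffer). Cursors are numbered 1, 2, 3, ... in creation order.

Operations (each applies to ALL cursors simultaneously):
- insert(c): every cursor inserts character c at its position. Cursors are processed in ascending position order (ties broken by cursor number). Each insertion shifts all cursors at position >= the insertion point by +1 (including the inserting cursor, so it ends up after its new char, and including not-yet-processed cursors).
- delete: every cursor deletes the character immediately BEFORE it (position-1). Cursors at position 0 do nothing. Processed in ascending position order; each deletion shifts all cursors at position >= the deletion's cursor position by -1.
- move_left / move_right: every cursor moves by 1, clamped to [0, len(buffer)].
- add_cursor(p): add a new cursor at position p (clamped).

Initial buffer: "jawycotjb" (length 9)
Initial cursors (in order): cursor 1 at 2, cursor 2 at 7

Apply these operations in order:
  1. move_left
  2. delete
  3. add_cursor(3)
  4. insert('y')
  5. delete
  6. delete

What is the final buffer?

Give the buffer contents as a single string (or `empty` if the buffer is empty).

After op 1 (move_left): buffer="jawycotjb" (len 9), cursors c1@1 c2@6, authorship .........
After op 2 (delete): buffer="awyctjb" (len 7), cursors c1@0 c2@4, authorship .......
After op 3 (add_cursor(3)): buffer="awyctjb" (len 7), cursors c1@0 c3@3 c2@4, authorship .......
After op 4 (insert('y')): buffer="yawyycytjb" (len 10), cursors c1@1 c3@5 c2@7, authorship 1...3.2...
After op 5 (delete): buffer="awyctjb" (len 7), cursors c1@0 c3@3 c2@4, authorship .......
After op 6 (delete): buffer="awtjb" (len 5), cursors c1@0 c2@2 c3@2, authorship .....

Answer: awtjb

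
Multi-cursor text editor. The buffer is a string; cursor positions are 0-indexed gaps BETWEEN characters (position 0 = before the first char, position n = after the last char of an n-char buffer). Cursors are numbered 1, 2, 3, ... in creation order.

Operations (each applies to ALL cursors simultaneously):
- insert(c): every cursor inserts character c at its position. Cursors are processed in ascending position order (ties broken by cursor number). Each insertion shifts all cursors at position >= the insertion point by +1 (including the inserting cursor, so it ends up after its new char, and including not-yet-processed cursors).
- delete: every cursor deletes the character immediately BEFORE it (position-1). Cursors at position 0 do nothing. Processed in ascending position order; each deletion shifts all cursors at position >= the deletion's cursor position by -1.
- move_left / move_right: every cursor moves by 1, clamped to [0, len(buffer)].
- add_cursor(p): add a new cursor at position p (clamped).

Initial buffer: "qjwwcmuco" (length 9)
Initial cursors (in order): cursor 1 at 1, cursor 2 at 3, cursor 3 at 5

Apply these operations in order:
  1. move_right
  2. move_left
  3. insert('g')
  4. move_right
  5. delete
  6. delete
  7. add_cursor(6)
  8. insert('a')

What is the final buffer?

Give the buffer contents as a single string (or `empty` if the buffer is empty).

Answer: qawacaucoa

Derivation:
After op 1 (move_right): buffer="qjwwcmuco" (len 9), cursors c1@2 c2@4 c3@6, authorship .........
After op 2 (move_left): buffer="qjwwcmuco" (len 9), cursors c1@1 c2@3 c3@5, authorship .........
After op 3 (insert('g')): buffer="qgjwgwcgmuco" (len 12), cursors c1@2 c2@5 c3@8, authorship .1..2..3....
After op 4 (move_right): buffer="qgjwgwcgmuco" (len 12), cursors c1@3 c2@6 c3@9, authorship .1..2..3....
After op 5 (delete): buffer="qgwgcguco" (len 9), cursors c1@2 c2@4 c3@6, authorship .1.2.3...
After op 6 (delete): buffer="qwcuco" (len 6), cursors c1@1 c2@2 c3@3, authorship ......
After op 7 (add_cursor(6)): buffer="qwcuco" (len 6), cursors c1@1 c2@2 c3@3 c4@6, authorship ......
After op 8 (insert('a')): buffer="qawacaucoa" (len 10), cursors c1@2 c2@4 c3@6 c4@10, authorship .1.2.3...4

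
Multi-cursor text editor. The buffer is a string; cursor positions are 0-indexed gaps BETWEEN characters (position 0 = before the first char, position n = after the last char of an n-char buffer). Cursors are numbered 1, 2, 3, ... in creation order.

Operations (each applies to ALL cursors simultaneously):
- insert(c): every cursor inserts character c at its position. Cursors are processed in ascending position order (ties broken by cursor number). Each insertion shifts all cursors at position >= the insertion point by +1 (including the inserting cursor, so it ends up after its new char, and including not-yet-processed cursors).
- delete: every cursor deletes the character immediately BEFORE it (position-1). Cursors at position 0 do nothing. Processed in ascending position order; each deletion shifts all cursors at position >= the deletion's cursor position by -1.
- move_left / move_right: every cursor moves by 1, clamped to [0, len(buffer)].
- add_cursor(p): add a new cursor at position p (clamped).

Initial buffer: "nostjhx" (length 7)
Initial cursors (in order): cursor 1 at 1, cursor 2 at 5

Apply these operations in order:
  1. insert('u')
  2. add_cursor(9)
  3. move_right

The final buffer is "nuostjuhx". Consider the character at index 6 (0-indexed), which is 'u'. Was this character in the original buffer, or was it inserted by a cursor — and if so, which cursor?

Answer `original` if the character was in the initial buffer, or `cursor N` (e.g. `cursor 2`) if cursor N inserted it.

Answer: cursor 2

Derivation:
After op 1 (insert('u')): buffer="nuostjuhx" (len 9), cursors c1@2 c2@7, authorship .1....2..
After op 2 (add_cursor(9)): buffer="nuostjuhx" (len 9), cursors c1@2 c2@7 c3@9, authorship .1....2..
After op 3 (move_right): buffer="nuostjuhx" (len 9), cursors c1@3 c2@8 c3@9, authorship .1....2..
Authorship (.=original, N=cursor N): . 1 . . . . 2 . .
Index 6: author = 2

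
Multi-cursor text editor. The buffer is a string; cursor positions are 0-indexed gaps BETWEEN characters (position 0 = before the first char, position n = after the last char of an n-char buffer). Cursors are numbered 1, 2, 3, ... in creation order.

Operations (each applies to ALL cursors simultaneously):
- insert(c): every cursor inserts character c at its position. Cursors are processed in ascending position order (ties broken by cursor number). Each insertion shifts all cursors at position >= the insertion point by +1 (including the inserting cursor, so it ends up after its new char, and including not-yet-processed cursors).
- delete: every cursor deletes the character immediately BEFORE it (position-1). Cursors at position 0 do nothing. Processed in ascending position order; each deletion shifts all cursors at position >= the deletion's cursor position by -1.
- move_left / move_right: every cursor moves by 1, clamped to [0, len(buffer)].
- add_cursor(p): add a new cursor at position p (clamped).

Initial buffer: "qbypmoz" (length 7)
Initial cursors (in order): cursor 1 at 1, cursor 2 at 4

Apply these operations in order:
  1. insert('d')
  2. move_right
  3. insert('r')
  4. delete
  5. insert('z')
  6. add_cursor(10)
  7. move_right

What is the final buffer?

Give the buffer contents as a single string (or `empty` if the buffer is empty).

After op 1 (insert('d')): buffer="qdbypdmoz" (len 9), cursors c1@2 c2@6, authorship .1...2...
After op 2 (move_right): buffer="qdbypdmoz" (len 9), cursors c1@3 c2@7, authorship .1...2...
After op 3 (insert('r')): buffer="qdbrypdmroz" (len 11), cursors c1@4 c2@9, authorship .1.1..2.2..
After op 4 (delete): buffer="qdbypdmoz" (len 9), cursors c1@3 c2@7, authorship .1...2...
After op 5 (insert('z')): buffer="qdbzypdmzoz" (len 11), cursors c1@4 c2@9, authorship .1.1..2.2..
After op 6 (add_cursor(10)): buffer="qdbzypdmzoz" (len 11), cursors c1@4 c2@9 c3@10, authorship .1.1..2.2..
After op 7 (move_right): buffer="qdbzypdmzoz" (len 11), cursors c1@5 c2@10 c3@11, authorship .1.1..2.2..

Answer: qdbzypdmzoz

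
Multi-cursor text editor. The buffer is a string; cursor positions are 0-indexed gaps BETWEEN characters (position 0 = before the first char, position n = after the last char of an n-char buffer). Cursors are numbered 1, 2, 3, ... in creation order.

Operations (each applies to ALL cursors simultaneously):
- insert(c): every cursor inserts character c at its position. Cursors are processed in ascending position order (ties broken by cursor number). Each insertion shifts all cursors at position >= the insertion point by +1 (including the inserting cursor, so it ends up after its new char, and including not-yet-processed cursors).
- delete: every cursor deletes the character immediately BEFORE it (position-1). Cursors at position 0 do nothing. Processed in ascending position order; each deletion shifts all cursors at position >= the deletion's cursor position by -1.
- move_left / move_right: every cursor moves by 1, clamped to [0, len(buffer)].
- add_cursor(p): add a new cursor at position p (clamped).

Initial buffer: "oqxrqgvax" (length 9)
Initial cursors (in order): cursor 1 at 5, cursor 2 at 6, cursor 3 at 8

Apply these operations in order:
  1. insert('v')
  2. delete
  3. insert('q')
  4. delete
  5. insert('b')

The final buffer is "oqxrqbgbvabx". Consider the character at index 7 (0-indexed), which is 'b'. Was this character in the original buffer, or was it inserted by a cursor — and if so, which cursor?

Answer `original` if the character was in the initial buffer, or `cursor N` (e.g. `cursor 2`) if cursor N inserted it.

After op 1 (insert('v')): buffer="oqxrqvgvvavx" (len 12), cursors c1@6 c2@8 c3@11, authorship .....1.2..3.
After op 2 (delete): buffer="oqxrqgvax" (len 9), cursors c1@5 c2@6 c3@8, authorship .........
After op 3 (insert('q')): buffer="oqxrqqgqvaqx" (len 12), cursors c1@6 c2@8 c3@11, authorship .....1.2..3.
After op 4 (delete): buffer="oqxrqgvax" (len 9), cursors c1@5 c2@6 c3@8, authorship .........
After op 5 (insert('b')): buffer="oqxrqbgbvabx" (len 12), cursors c1@6 c2@8 c3@11, authorship .....1.2..3.
Authorship (.=original, N=cursor N): . . . . . 1 . 2 . . 3 .
Index 7: author = 2

Answer: cursor 2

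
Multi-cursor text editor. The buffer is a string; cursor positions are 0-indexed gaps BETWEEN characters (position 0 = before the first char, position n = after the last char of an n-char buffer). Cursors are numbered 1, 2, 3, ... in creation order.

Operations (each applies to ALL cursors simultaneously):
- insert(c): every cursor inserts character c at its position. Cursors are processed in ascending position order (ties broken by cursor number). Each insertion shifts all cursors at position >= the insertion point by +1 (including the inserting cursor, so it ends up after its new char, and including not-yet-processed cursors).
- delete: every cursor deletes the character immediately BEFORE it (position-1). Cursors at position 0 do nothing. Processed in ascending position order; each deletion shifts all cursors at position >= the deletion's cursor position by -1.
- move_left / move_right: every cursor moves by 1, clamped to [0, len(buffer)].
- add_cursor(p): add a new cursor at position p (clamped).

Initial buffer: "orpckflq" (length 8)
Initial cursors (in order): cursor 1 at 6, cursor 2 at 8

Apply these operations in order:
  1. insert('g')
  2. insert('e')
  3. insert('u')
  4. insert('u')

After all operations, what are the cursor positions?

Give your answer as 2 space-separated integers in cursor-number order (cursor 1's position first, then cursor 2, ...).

Answer: 10 16

Derivation:
After op 1 (insert('g')): buffer="orpckfglqg" (len 10), cursors c1@7 c2@10, authorship ......1..2
After op 2 (insert('e')): buffer="orpckfgelqge" (len 12), cursors c1@8 c2@12, authorship ......11..22
After op 3 (insert('u')): buffer="orpckfgeulqgeu" (len 14), cursors c1@9 c2@14, authorship ......111..222
After op 4 (insert('u')): buffer="orpckfgeuulqgeuu" (len 16), cursors c1@10 c2@16, authorship ......1111..2222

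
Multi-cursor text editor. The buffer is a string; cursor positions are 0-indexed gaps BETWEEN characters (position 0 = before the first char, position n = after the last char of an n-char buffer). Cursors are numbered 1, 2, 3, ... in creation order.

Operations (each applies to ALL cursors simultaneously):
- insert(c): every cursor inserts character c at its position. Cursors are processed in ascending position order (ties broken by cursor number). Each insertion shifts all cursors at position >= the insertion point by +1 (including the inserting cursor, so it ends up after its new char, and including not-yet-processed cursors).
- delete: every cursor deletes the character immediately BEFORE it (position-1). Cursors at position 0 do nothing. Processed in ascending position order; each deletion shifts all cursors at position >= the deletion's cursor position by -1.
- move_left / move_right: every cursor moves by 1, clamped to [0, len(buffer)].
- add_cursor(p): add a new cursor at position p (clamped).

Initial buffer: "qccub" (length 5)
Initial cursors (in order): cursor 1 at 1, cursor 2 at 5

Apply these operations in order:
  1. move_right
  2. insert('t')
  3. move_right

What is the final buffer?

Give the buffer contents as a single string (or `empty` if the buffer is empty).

After op 1 (move_right): buffer="qccub" (len 5), cursors c1@2 c2@5, authorship .....
After op 2 (insert('t')): buffer="qctcubt" (len 7), cursors c1@3 c2@7, authorship ..1...2
After op 3 (move_right): buffer="qctcubt" (len 7), cursors c1@4 c2@7, authorship ..1...2

Answer: qctcubt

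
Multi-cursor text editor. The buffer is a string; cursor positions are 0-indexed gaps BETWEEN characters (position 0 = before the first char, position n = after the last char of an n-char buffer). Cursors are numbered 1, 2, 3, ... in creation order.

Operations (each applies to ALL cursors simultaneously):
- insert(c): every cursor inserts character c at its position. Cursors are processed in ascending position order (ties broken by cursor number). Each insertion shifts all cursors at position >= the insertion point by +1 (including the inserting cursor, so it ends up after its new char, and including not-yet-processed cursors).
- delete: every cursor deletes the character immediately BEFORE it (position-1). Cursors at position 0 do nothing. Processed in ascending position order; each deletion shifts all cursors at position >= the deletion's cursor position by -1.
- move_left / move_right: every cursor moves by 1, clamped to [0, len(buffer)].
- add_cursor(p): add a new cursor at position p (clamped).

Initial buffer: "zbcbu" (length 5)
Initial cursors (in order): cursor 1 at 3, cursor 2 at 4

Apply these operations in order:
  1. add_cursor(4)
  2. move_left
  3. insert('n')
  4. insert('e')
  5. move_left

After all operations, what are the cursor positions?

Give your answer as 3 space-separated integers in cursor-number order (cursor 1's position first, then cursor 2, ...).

After op 1 (add_cursor(4)): buffer="zbcbu" (len 5), cursors c1@3 c2@4 c3@4, authorship .....
After op 2 (move_left): buffer="zbcbu" (len 5), cursors c1@2 c2@3 c3@3, authorship .....
After op 3 (insert('n')): buffer="zbncnnbu" (len 8), cursors c1@3 c2@6 c3@6, authorship ..1.23..
After op 4 (insert('e')): buffer="zbnecnneebu" (len 11), cursors c1@4 c2@9 c3@9, authorship ..11.2323..
After op 5 (move_left): buffer="zbnecnneebu" (len 11), cursors c1@3 c2@8 c3@8, authorship ..11.2323..

Answer: 3 8 8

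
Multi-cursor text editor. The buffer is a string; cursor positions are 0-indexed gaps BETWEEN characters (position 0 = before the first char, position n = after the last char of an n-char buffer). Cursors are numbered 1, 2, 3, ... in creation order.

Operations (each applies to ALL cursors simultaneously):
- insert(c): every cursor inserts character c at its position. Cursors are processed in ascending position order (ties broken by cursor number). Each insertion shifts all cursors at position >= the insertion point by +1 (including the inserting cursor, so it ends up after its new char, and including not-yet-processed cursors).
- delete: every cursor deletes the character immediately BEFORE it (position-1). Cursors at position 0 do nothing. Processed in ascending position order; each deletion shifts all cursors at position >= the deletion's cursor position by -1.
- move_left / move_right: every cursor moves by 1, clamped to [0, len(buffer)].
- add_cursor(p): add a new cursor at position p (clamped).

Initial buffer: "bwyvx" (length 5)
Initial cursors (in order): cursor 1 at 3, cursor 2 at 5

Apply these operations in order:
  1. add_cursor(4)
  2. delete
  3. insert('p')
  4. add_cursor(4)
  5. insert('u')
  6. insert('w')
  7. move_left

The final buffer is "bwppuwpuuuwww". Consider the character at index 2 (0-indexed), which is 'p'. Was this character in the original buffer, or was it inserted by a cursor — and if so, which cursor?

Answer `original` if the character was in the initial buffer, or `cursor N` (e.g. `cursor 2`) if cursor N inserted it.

After op 1 (add_cursor(4)): buffer="bwyvx" (len 5), cursors c1@3 c3@4 c2@5, authorship .....
After op 2 (delete): buffer="bw" (len 2), cursors c1@2 c2@2 c3@2, authorship ..
After op 3 (insert('p')): buffer="bwppp" (len 5), cursors c1@5 c2@5 c3@5, authorship ..123
After op 4 (add_cursor(4)): buffer="bwppp" (len 5), cursors c4@4 c1@5 c2@5 c3@5, authorship ..123
After op 5 (insert('u')): buffer="bwppupuuu" (len 9), cursors c4@5 c1@9 c2@9 c3@9, authorship ..1243123
After op 6 (insert('w')): buffer="bwppuwpuuuwww" (len 13), cursors c4@6 c1@13 c2@13 c3@13, authorship ..12443123123
After op 7 (move_left): buffer="bwppuwpuuuwww" (len 13), cursors c4@5 c1@12 c2@12 c3@12, authorship ..12443123123
Authorship (.=original, N=cursor N): . . 1 2 4 4 3 1 2 3 1 2 3
Index 2: author = 1

Answer: cursor 1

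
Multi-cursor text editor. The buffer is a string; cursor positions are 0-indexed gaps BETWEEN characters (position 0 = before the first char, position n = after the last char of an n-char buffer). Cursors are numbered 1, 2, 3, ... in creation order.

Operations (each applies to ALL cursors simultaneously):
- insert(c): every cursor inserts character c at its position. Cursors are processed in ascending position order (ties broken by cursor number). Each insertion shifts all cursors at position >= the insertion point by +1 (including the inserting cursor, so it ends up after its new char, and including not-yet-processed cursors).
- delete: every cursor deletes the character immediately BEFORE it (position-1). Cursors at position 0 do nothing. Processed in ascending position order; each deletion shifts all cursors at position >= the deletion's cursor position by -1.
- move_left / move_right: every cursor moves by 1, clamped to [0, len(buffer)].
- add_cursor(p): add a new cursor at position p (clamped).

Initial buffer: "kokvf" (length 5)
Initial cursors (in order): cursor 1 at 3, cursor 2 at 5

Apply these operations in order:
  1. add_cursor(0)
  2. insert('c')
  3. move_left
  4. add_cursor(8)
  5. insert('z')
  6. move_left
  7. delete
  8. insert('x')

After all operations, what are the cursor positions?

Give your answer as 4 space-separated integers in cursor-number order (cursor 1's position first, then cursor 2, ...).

Answer: 6 10 1 12

Derivation:
After op 1 (add_cursor(0)): buffer="kokvf" (len 5), cursors c3@0 c1@3 c2@5, authorship .....
After op 2 (insert('c')): buffer="ckokcvfc" (len 8), cursors c3@1 c1@5 c2@8, authorship 3...1..2
After op 3 (move_left): buffer="ckokcvfc" (len 8), cursors c3@0 c1@4 c2@7, authorship 3...1..2
After op 4 (add_cursor(8)): buffer="ckokcvfc" (len 8), cursors c3@0 c1@4 c2@7 c4@8, authorship 3...1..2
After op 5 (insert('z')): buffer="zckokzcvfzcz" (len 12), cursors c3@1 c1@6 c2@10 c4@12, authorship 33...11..224
After op 6 (move_left): buffer="zckokzcvfzcz" (len 12), cursors c3@0 c1@5 c2@9 c4@11, authorship 33...11..224
After op 7 (delete): buffer="zckozcvzz" (len 9), cursors c3@0 c1@4 c2@7 c4@8, authorship 33..11.24
After op 8 (insert('x')): buffer="xzckoxzcvxzxz" (len 13), cursors c3@1 c1@6 c2@10 c4@12, authorship 333..111.2244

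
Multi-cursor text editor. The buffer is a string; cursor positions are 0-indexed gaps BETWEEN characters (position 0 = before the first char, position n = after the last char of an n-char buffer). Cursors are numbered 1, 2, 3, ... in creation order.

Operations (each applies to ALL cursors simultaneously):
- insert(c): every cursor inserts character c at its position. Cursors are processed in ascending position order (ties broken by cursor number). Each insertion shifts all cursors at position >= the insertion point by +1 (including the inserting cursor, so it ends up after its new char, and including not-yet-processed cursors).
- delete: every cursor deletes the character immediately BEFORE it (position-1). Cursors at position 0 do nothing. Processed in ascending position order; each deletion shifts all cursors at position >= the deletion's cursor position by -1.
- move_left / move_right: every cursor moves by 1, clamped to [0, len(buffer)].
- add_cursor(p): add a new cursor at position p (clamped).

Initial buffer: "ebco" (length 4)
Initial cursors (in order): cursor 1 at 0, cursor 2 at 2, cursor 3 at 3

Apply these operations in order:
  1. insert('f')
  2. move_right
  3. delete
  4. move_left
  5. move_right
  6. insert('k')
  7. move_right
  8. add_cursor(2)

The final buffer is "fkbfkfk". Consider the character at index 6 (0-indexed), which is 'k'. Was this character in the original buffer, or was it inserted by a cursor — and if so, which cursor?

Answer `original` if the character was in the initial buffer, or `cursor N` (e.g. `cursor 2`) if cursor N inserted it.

After op 1 (insert('f')): buffer="febfcfo" (len 7), cursors c1@1 c2@4 c3@6, authorship 1..2.3.
After op 2 (move_right): buffer="febfcfo" (len 7), cursors c1@2 c2@5 c3@7, authorship 1..2.3.
After op 3 (delete): buffer="fbff" (len 4), cursors c1@1 c2@3 c3@4, authorship 1.23
After op 4 (move_left): buffer="fbff" (len 4), cursors c1@0 c2@2 c3@3, authorship 1.23
After op 5 (move_right): buffer="fbff" (len 4), cursors c1@1 c2@3 c3@4, authorship 1.23
After op 6 (insert('k')): buffer="fkbfkfk" (len 7), cursors c1@2 c2@5 c3@7, authorship 11.2233
After op 7 (move_right): buffer="fkbfkfk" (len 7), cursors c1@3 c2@6 c3@7, authorship 11.2233
After op 8 (add_cursor(2)): buffer="fkbfkfk" (len 7), cursors c4@2 c1@3 c2@6 c3@7, authorship 11.2233
Authorship (.=original, N=cursor N): 1 1 . 2 2 3 3
Index 6: author = 3

Answer: cursor 3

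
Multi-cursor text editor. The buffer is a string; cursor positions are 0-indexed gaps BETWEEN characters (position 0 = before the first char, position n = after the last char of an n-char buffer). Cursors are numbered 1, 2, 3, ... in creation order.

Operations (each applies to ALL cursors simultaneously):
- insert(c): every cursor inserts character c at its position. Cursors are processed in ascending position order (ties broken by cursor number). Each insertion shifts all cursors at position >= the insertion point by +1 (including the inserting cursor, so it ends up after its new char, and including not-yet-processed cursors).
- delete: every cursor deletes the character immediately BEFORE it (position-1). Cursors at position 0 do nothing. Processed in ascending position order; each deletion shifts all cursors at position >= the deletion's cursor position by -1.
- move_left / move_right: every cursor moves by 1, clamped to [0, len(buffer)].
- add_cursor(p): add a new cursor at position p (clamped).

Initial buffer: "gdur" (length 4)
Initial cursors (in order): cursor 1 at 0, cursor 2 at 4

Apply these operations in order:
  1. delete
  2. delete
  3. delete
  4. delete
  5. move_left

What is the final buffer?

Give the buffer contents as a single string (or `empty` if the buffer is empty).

Answer: empty

Derivation:
After op 1 (delete): buffer="gdu" (len 3), cursors c1@0 c2@3, authorship ...
After op 2 (delete): buffer="gd" (len 2), cursors c1@0 c2@2, authorship ..
After op 3 (delete): buffer="g" (len 1), cursors c1@0 c2@1, authorship .
After op 4 (delete): buffer="" (len 0), cursors c1@0 c2@0, authorship 
After op 5 (move_left): buffer="" (len 0), cursors c1@0 c2@0, authorship 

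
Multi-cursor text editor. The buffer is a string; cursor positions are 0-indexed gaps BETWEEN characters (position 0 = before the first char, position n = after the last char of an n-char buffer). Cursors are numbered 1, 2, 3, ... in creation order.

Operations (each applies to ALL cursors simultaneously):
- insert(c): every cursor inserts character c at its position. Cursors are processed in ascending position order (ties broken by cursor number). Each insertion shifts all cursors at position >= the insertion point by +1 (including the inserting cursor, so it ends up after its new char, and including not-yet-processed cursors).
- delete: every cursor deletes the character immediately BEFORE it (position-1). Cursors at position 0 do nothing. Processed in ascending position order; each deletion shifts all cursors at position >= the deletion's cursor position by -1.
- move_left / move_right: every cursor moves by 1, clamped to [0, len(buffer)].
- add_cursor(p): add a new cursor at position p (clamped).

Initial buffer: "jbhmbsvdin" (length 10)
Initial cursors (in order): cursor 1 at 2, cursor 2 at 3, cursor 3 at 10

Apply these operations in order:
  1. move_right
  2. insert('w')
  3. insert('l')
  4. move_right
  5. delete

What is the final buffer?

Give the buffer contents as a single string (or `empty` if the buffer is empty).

After op 1 (move_right): buffer="jbhmbsvdin" (len 10), cursors c1@3 c2@4 c3@10, authorship ..........
After op 2 (insert('w')): buffer="jbhwmwbsvdinw" (len 13), cursors c1@4 c2@6 c3@13, authorship ...1.2......3
After op 3 (insert('l')): buffer="jbhwlmwlbsvdinwl" (len 16), cursors c1@5 c2@8 c3@16, authorship ...11.22......33
After op 4 (move_right): buffer="jbhwlmwlbsvdinwl" (len 16), cursors c1@6 c2@9 c3@16, authorship ...11.22......33
After op 5 (delete): buffer="jbhwlwlsvdinw" (len 13), cursors c1@5 c2@7 c3@13, authorship ...1122.....3

Answer: jbhwlwlsvdinw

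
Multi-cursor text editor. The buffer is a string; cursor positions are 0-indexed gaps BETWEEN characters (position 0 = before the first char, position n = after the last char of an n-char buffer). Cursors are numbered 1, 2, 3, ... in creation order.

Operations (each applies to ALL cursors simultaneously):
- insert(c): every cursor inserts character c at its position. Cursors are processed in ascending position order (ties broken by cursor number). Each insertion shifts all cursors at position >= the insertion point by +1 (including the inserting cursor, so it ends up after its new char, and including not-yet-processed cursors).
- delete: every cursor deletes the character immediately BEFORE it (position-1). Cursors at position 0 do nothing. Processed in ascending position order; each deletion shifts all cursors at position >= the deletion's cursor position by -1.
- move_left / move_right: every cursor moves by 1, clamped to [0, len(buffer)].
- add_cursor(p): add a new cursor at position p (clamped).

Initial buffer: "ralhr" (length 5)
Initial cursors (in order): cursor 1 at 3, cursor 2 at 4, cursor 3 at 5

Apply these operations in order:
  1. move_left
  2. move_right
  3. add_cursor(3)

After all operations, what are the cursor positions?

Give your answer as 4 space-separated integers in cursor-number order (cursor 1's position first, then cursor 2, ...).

After op 1 (move_left): buffer="ralhr" (len 5), cursors c1@2 c2@3 c3@4, authorship .....
After op 2 (move_right): buffer="ralhr" (len 5), cursors c1@3 c2@4 c3@5, authorship .....
After op 3 (add_cursor(3)): buffer="ralhr" (len 5), cursors c1@3 c4@3 c2@4 c3@5, authorship .....

Answer: 3 4 5 3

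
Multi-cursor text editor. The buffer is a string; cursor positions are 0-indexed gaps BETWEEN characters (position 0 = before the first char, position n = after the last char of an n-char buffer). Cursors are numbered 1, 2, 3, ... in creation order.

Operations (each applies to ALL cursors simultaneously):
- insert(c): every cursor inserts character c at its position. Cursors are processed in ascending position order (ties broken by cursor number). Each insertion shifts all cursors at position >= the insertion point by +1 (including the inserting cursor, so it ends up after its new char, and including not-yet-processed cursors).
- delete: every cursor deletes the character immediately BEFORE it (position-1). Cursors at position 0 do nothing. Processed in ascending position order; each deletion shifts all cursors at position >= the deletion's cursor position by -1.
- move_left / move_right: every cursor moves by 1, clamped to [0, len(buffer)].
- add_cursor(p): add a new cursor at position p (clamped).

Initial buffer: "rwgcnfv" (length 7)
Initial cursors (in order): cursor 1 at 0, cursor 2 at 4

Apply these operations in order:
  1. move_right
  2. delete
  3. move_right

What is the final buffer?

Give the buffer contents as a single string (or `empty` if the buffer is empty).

After op 1 (move_right): buffer="rwgcnfv" (len 7), cursors c1@1 c2@5, authorship .......
After op 2 (delete): buffer="wgcfv" (len 5), cursors c1@0 c2@3, authorship .....
After op 3 (move_right): buffer="wgcfv" (len 5), cursors c1@1 c2@4, authorship .....

Answer: wgcfv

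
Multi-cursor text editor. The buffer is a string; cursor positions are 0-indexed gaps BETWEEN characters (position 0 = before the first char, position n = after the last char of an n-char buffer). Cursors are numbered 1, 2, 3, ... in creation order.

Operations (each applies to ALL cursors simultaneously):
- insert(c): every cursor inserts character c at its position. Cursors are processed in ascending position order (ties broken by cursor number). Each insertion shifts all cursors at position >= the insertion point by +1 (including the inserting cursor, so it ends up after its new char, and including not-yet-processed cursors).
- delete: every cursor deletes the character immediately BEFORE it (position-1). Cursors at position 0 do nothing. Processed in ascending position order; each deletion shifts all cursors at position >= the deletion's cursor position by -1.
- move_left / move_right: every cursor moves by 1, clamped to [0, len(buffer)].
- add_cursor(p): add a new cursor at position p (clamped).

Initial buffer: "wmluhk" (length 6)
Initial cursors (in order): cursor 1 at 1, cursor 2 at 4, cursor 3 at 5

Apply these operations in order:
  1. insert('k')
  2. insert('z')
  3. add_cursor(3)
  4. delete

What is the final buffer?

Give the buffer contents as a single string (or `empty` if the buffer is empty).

Answer: wmlukhkk

Derivation:
After op 1 (insert('k')): buffer="wkmlukhkk" (len 9), cursors c1@2 c2@6 c3@8, authorship .1...2.3.
After op 2 (insert('z')): buffer="wkzmlukzhkzk" (len 12), cursors c1@3 c2@8 c3@11, authorship .11...22.33.
After op 3 (add_cursor(3)): buffer="wkzmlukzhkzk" (len 12), cursors c1@3 c4@3 c2@8 c3@11, authorship .11...22.33.
After op 4 (delete): buffer="wmlukhkk" (len 8), cursors c1@1 c4@1 c2@5 c3@7, authorship ....2.3.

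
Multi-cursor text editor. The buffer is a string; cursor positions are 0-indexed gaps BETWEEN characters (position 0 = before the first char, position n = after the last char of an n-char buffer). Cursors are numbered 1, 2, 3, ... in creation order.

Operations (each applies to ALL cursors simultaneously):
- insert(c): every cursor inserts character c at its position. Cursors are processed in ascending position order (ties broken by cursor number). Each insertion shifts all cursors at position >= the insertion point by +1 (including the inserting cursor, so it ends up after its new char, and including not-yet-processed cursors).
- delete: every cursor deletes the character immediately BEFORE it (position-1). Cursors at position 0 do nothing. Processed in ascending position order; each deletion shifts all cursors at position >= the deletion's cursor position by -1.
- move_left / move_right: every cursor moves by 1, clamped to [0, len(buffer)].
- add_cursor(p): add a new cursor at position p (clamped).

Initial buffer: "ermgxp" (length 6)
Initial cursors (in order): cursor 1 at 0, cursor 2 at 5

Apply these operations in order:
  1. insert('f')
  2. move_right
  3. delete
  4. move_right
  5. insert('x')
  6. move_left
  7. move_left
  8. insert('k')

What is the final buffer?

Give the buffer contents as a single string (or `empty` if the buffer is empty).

After op 1 (insert('f')): buffer="fermgxfp" (len 8), cursors c1@1 c2@7, authorship 1.....2.
After op 2 (move_right): buffer="fermgxfp" (len 8), cursors c1@2 c2@8, authorship 1.....2.
After op 3 (delete): buffer="frmgxf" (len 6), cursors c1@1 c2@6, authorship 1....2
After op 4 (move_right): buffer="frmgxf" (len 6), cursors c1@2 c2@6, authorship 1....2
After op 5 (insert('x')): buffer="frxmgxfx" (len 8), cursors c1@3 c2@8, authorship 1.1...22
After op 6 (move_left): buffer="frxmgxfx" (len 8), cursors c1@2 c2@7, authorship 1.1...22
After op 7 (move_left): buffer="frxmgxfx" (len 8), cursors c1@1 c2@6, authorship 1.1...22
After op 8 (insert('k')): buffer="fkrxmgxkfx" (len 10), cursors c1@2 c2@8, authorship 11.1...222

Answer: fkrxmgxkfx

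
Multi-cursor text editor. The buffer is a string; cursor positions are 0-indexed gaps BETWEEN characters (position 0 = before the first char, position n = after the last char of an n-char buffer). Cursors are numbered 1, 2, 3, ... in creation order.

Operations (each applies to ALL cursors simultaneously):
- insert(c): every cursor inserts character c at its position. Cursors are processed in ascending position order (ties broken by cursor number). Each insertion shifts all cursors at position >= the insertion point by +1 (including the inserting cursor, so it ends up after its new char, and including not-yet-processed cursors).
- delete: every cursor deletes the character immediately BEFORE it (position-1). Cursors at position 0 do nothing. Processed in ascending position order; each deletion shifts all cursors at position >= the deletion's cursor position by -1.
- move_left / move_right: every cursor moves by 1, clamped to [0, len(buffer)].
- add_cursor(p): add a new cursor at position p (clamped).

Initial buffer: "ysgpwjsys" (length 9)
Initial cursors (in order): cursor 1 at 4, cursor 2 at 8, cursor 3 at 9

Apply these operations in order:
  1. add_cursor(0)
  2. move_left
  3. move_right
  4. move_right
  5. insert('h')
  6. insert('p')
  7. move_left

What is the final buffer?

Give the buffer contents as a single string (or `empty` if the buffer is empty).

Answer: yshpgpwhpjsyshhpp

Derivation:
After op 1 (add_cursor(0)): buffer="ysgpwjsys" (len 9), cursors c4@0 c1@4 c2@8 c3@9, authorship .........
After op 2 (move_left): buffer="ysgpwjsys" (len 9), cursors c4@0 c1@3 c2@7 c3@8, authorship .........
After op 3 (move_right): buffer="ysgpwjsys" (len 9), cursors c4@1 c1@4 c2@8 c3@9, authorship .........
After op 4 (move_right): buffer="ysgpwjsys" (len 9), cursors c4@2 c1@5 c2@9 c3@9, authorship .........
After op 5 (insert('h')): buffer="yshgpwhjsyshh" (len 13), cursors c4@3 c1@7 c2@13 c3@13, authorship ..4...1....23
After op 6 (insert('p')): buffer="yshpgpwhpjsyshhpp" (len 17), cursors c4@4 c1@9 c2@17 c3@17, authorship ..44...11....2323
After op 7 (move_left): buffer="yshpgpwhpjsyshhpp" (len 17), cursors c4@3 c1@8 c2@16 c3@16, authorship ..44...11....2323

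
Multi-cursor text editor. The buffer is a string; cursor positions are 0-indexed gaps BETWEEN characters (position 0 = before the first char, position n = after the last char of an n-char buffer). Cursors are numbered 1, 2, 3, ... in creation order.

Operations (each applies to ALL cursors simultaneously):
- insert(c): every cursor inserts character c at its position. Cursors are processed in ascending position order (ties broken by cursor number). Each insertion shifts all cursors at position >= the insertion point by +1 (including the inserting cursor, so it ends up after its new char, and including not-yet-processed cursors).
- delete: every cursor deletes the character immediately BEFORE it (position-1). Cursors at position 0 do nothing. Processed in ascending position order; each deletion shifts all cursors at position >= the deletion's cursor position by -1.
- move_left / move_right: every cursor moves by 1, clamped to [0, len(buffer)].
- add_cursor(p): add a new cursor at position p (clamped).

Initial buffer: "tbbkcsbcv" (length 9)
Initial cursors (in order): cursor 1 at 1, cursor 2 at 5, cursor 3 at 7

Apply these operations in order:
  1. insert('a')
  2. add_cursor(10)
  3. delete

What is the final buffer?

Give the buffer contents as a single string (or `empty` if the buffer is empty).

Answer: tbbkcscv

Derivation:
After op 1 (insert('a')): buffer="tabbkcasbacv" (len 12), cursors c1@2 c2@7 c3@10, authorship .1....2..3..
After op 2 (add_cursor(10)): buffer="tabbkcasbacv" (len 12), cursors c1@2 c2@7 c3@10 c4@10, authorship .1....2..3..
After op 3 (delete): buffer="tbbkcscv" (len 8), cursors c1@1 c2@5 c3@6 c4@6, authorship ........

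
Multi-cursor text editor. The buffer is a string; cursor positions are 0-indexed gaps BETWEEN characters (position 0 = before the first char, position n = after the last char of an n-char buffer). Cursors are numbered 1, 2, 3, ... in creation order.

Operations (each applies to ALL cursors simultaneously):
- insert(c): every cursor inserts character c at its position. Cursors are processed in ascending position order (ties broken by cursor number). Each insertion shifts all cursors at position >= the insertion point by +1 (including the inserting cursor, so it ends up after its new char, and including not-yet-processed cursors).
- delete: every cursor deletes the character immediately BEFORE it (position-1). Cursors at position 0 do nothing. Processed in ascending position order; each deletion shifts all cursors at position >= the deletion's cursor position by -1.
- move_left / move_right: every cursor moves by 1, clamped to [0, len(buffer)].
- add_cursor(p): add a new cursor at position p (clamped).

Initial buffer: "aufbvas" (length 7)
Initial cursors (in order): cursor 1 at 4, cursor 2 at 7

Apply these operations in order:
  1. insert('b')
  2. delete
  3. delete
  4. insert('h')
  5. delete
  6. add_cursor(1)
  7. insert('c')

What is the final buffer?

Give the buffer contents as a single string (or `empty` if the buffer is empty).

After op 1 (insert('b')): buffer="aufbbvasb" (len 9), cursors c1@5 c2@9, authorship ....1...2
After op 2 (delete): buffer="aufbvas" (len 7), cursors c1@4 c2@7, authorship .......
After op 3 (delete): buffer="aufva" (len 5), cursors c1@3 c2@5, authorship .....
After op 4 (insert('h')): buffer="aufhvah" (len 7), cursors c1@4 c2@7, authorship ...1..2
After op 5 (delete): buffer="aufva" (len 5), cursors c1@3 c2@5, authorship .....
After op 6 (add_cursor(1)): buffer="aufva" (len 5), cursors c3@1 c1@3 c2@5, authorship .....
After op 7 (insert('c')): buffer="acufcvac" (len 8), cursors c3@2 c1@5 c2@8, authorship .3..1..2

Answer: acufcvac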